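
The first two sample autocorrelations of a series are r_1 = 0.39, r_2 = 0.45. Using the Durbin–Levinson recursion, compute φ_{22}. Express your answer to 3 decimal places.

0.351

φ_{22} = (r_2 − r_1²) / (1 − r_1²)
r_1² = (0.39)² = 0.1521
Numerator = 0.45 − 0.1521 = 0.2979; denominator = 1 − 0.1521 = 0.8479
φ_{22} = 0.2979 / 0.8479 = 0.351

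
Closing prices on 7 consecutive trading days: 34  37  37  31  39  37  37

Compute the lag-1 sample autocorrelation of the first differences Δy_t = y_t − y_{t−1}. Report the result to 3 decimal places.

-0.576

First differences Δy: 3, 0, -6, 8, -2, 0
Mean of differences = 0.5000
Numerator Σ(Δy_t−Δȳ)(Δy_{t+1}−Δȳ) = -64.2500
Denominator Σ(Δy_t−Δȳ)² = 111.5000
r_1(Δy) = -64.2500 / 111.5000 = -0.576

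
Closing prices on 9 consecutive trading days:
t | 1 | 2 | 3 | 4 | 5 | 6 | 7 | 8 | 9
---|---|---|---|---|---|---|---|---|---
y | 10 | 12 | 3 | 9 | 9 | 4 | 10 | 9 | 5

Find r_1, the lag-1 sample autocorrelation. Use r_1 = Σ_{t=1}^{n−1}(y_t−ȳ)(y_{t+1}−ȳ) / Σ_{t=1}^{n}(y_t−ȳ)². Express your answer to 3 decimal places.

Mean ȳ = (10 + 12 + 3 + 9 + 9 + 4 + 10 + 9 + 5)/9 = 7.8889
Numerator Σ_{t=1}^{8}(y_t−ȳ)(y_{t+1}−ȳ) = -29.0123
Denominator Σ(y_t−ȳ)² = 76.8889
r_1 = -29.0123 / 76.8889 = -0.377

-0.377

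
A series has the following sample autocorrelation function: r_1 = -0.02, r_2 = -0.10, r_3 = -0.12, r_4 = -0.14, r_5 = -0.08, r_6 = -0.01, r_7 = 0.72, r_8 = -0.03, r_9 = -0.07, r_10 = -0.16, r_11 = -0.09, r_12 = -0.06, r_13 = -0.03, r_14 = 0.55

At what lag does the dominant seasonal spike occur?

The largest autocorrelation is r_7 = 0.72, with a weaker echo at lag 14 (0.55); the remaining lags stay at or below -0.01.
The dominant spike at lag 7 indicates a seasonal period of 7.

7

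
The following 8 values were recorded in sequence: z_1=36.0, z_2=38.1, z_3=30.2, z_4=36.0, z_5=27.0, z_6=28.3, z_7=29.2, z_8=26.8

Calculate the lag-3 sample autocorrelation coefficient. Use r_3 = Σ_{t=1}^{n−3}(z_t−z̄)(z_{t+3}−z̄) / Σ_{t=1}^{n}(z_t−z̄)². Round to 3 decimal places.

0.038

Mean z̄ = (36.0 + 38.1 + 30.2 + 36.0 + 27.0 + 28.3 + 29.2 + 26.8)/8 = 31.4500
Numerator Σ_{t=1}^{5}(z_t−z̄)(z_{t+3}−z̄) = 5.5025
Denominator Σ(z_t−z̄)² = 143.6000
r_3 = 5.5025 / 143.6000 = 0.038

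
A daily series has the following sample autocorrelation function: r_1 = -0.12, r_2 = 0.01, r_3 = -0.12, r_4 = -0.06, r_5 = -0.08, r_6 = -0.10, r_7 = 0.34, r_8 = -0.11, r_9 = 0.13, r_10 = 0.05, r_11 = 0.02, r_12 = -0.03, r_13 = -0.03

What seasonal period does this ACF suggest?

7

The largest autocorrelation is r_7 = 0.34; the remaining lags stay at or below 0.13.
The dominant spike at lag 7 indicates a seasonal period of 7.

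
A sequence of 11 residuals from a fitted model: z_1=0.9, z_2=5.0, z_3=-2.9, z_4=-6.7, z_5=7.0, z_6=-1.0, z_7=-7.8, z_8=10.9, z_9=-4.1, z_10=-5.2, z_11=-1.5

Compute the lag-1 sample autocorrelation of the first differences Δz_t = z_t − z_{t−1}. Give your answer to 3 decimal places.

-0.517

First differences Δz: 4.1, -7.9, -3.8, 13.7, -8.0, -6.8, 18.7, -15.0, -1.1, 3.7
Mean of differences = -0.2400
Numerator Σ(Δz_t−Δz̄)(Δz_{t+1}−Δz̄) = -507.3656
Denominator Σ(Δz_t−Δz̄)² = 980.6040
r_1(Δz) = -507.3656 / 980.6040 = -0.517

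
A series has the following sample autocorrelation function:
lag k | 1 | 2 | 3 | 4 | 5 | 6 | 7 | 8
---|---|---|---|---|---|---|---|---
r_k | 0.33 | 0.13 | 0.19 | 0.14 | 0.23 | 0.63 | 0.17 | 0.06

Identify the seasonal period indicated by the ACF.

The largest autocorrelation is r_6 = 0.63; the remaining lags stay at or below 0.33. The elevated value at lag 1 (0.33), dropping to 0.13 at lag 2, reflects decaying short-term dependence rather than seasonality.
The dominant spike at lag 6 indicates a seasonal period of 6.

6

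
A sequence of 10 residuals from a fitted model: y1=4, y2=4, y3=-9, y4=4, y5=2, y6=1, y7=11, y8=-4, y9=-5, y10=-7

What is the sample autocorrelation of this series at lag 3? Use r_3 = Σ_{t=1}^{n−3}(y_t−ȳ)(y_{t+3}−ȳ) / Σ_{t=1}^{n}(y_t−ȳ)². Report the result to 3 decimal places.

Mean ȳ = (4 + 4 − 9 + 4 + 2 + 1 + 11 − 4 − 5 − 7)/10 = 0.1000
Σ(y_t−ȳ)(y_{t+3}−ȳ) = (15.2100) + (7.4100) + (-8.1900) + (42.5100) + (-7.7900) + (-4.5900) + (-77.3900) = -32.8300
Denominator Σ(y_t−ȳ)² = 344.9000
r_3 = -32.8300 / 344.9000 = -0.095

-0.095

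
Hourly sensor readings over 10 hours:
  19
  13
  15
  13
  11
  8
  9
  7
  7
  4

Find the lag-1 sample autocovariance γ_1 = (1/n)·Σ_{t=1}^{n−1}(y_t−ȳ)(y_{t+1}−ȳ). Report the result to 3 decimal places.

8.784

Mean ȳ = (19 + 13 + 15 + 13 + 11 + 8 + 9 + 7 + 7 + 4)/10 = 10.6000
Σ_{t=1}^{9}(y_t−ȳ)(y_{t+1}−ȳ) = 87.8400
γ_1 = 87.8400 / 10 = 8.784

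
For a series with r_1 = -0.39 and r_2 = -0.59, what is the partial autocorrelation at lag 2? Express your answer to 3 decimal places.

φ_{22} = (r_2 − r_1²) / (1 − r_1²)
r_1² = (-0.39)² = 0.1521
Numerator = -0.59 − 0.1521 = -0.7421; denominator = 1 − 0.1521 = 0.8479
φ_{22} = -0.7421 / 0.8479 = -0.875

-0.875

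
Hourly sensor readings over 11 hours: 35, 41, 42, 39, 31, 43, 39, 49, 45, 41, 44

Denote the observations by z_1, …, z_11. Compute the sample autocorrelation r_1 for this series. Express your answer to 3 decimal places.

Mean z̄ = (35 + 41 + 42 + 39 + 31 + 43 + 39 + 49 + 45 + 41 + 44)/11 = 40.8182
Numerator Σ_{t=1}^{10}(z_t−z̄)(z_{t+1}−z̄) = 10.1488
Denominator Σ(z_t−z̄)² = 237.6364
r_1 = 10.1488 / 237.6364 = 0.043

0.043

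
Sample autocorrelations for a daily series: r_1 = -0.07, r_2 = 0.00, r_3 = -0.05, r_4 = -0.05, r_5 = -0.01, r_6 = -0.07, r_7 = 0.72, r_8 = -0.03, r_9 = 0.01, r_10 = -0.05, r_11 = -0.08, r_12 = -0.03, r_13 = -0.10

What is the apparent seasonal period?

The largest autocorrelation is r_7 = 0.72; the remaining lags stay at or below 0.01.
The dominant spike at lag 7 indicates a seasonal period of 7.

7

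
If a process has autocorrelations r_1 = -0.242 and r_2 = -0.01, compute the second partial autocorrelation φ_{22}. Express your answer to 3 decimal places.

φ_{22} = (r_2 − r_1²) / (1 − r_1²)
r_1² = (-0.242)² = 0.058564
Numerator = -0.01 − 0.0586 = -0.0686; denominator = 1 − 0.0586 = 0.9414
φ_{22} = -0.0686 / 0.9414 = -0.073

-0.073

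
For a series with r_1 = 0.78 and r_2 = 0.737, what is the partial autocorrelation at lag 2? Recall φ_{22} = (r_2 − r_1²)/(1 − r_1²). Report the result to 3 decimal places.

φ_{22} = (r_2 − r_1²) / (1 − r_1²)
r_1² = (0.78)² = 0.6084
Numerator = 0.737 − 0.6084 = 0.1286; denominator = 1 − 0.6084 = 0.3916
φ_{22} = 0.1286 / 0.3916 = 0.328

0.328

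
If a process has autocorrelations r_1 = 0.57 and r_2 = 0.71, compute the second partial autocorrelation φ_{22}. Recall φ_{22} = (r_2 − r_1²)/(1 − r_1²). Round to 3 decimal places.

0.570

φ_{22} = (r_2 − r_1²) / (1 − r_1²)
r_1² = (0.57)² = 0.3249
Numerator = 0.71 − 0.3249 = 0.3851; denominator = 1 − 0.3249 = 0.6751
φ_{22} = 0.3851 / 0.6751 = 0.570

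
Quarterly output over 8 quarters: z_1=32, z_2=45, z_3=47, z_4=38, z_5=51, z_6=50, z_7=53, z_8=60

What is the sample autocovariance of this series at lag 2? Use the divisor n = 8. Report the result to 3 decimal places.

Mean z̄ = (32 + 45 + 47 + 38 + 51 + 50 + 53 + 60)/8 = 47.0000
Σ_{t=1}^{6}(z_t−z̄)(z_{t+2}−z̄) = 54.0000
γ_2 = 54.0000 / 8 = 6.750

6.750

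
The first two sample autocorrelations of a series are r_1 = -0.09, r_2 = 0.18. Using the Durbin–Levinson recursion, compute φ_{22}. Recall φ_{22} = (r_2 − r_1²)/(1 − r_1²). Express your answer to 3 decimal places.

0.173

φ_{22} = (r_2 − r_1²) / (1 − r_1²)
r_1² = (-0.09)² = 0.0081
Numerator = 0.18 − 0.0081 = 0.1719; denominator = 1 − 0.0081 = 0.9919
φ_{22} = 0.1719 / 0.9919 = 0.173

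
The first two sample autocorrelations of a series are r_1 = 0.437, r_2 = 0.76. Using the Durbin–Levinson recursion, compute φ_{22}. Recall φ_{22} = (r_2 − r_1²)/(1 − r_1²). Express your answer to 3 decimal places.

φ_{22} = (r_2 − r_1²) / (1 − r_1²)
r_1² = (0.437)² = 0.190969
Numerator = 0.76 − 0.1910 = 0.5690; denominator = 1 − 0.1910 = 0.8090
φ_{22} = 0.5690 / 0.8090 = 0.703

0.703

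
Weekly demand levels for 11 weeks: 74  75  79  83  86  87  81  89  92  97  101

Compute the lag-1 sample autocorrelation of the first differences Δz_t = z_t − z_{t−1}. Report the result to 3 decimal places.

-0.222

First differences Δz: 1, 4, 4, 3, 1, -6, 8, 3, 5, 4
Mean of differences = 2.7000
Numerator Σ(Δz_t−Δz̄)(Δz_{t+1}−Δz̄) = -26.6900
Denominator Σ(Δz_t−Δz̄)² = 120.1000
r_1(Δz) = -26.6900 / 120.1000 = -0.222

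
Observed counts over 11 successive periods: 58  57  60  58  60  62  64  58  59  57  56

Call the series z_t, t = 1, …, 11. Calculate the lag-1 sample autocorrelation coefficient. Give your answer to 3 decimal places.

0.304

Mean z̄ = (58 + 57 + 60 + 58 + 60 + 62 + 64 + 58 + 59 + 57 + 56)/11 = 59.0000
Numerator Σ_{t=1}^{10}(z_t−z̄)(z_{t+1}−z̄) = 17.0000
Denominator Σ(z_t−z̄)² = 56.0000
r_1 = 17.0000 / 56.0000 = 0.304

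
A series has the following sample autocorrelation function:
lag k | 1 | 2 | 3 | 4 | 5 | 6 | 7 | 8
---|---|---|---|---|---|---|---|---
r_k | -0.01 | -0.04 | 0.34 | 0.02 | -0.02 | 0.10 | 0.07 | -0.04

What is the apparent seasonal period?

The largest autocorrelation is r_3 = 0.34; the remaining lags stay at or below 0.10.
The dominant spike at lag 3 indicates a seasonal period of 3.

3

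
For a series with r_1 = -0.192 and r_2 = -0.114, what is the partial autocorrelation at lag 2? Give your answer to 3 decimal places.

-0.157

φ_{22} = (r_2 − r_1²) / (1 − r_1²)
r_1² = (-0.192)² = 0.036864
Numerator = -0.114 − 0.0369 = -0.1509; denominator = 1 − 0.0369 = 0.9631
φ_{22} = -0.1509 / 0.9631 = -0.157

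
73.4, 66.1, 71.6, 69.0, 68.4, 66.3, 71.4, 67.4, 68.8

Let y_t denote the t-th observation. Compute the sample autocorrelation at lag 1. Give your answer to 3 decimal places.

Mean ȳ = (73.4 + 66.1 + 71.6 + 69.0 + 68.4 + 66.3 + 71.4 + 67.4 + 68.8)/9 = 69.1556
Numerator Σ_{t=1}^{8}(y_t−ȳ)(y_{t+1}−ȳ) = -28.2686
Denominator Σ(y_t−ȳ)² = 50.3222
r_1 = -28.2686 / 50.3222 = -0.562

-0.562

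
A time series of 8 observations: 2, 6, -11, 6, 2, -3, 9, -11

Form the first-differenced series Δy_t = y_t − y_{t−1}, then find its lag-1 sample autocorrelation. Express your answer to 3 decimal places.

First differences Δy: 4, -17, 17, -4, -5, 12, -20
Mean of differences = -1.8571
Numerator Σ(Δy_t−Δȳ)(Δy_{t+1}−Δȳ) = -702.8776
Denominator Σ(Δy_t−Δȳ)² = 1154.8571
r_1(Δy) = -702.8776 / 1154.8571 = -0.609

-0.609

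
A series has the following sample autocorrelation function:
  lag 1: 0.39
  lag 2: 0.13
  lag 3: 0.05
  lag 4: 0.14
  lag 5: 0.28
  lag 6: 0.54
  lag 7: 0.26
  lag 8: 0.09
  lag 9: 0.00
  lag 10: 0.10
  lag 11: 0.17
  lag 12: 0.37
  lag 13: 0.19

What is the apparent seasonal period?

The largest autocorrelation is r_6 = 0.54; the remaining lags stay at or below 0.39. The elevated value at lag 1 (0.39), dropping to 0.13 at lag 2, reflects decaying short-term dependence rather than seasonality.
The dominant spike at lag 6 indicates a seasonal period of 6.

6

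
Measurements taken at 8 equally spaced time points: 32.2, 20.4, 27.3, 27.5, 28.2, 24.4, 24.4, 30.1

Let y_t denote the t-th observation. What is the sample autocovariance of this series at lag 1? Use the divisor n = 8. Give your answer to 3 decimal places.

Mean ȳ = (32.2 + 20.4 + 27.3 + 27.5 + 28.2 + 24.4 + 24.4 + 30.1)/8 = 26.8125
Deviations: 5.3875, -6.4125, 0.4875, 0.6875, 1.3875, -2.4125, -2.4125, 3.2875
Σ_{t=1}^{7}(y_t−ȳ)(y_{t+1}−ȳ) = -41.8427
γ_1 = -41.8427 / 8 = -5.230

-5.230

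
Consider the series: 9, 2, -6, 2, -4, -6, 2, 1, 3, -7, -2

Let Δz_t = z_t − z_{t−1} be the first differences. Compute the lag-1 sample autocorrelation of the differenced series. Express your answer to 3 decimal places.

-0.379

First differences Δz: -7, -8, 8, -6, -2, 8, -1, 2, -10, 5
Mean of differences = -1.1000
Numerator Σ(Δz_t−Δz̄)(Δz_{t+1}−Δz̄) = -151.1100
Denominator Σ(Δz_t−Δz̄)² = 398.9000
r_1(Δz) = -151.1100 / 398.9000 = -0.379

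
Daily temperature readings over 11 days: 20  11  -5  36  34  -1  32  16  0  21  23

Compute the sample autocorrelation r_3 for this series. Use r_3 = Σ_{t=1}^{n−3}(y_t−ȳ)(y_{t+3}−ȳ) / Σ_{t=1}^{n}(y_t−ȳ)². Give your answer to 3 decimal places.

Mean ȳ = (20 + 11 − 5 + 36 + 34 − 1 + 32 + 16 + 0 + 21 + 23)/11 = 17.0000
Numerator Σ_{t=1}^{8}(y_t−ȳ)(y_{t+3}−ȳ) = 979.0000
Denominator Σ(y_t−ȳ)² = 2070.0000
r_3 = 979.0000 / 2070.0000 = 0.473

0.473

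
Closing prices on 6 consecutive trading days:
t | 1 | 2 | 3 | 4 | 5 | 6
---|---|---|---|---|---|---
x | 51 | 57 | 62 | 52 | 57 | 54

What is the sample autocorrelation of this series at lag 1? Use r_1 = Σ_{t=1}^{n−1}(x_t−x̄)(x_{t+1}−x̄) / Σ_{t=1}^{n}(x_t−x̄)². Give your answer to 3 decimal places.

Mean x̄ = (51 + 57 + 62 + 52 + 57 + 54)/6 = 55.5000
Numerator Σ_{t=1}^{5}(x_t−x̄)(x_{t+1}−x̄) = -27.2500
Denominator Σ(x_t−x̄)² = 81.5000
r_1 = -27.2500 / 81.5000 = -0.334

-0.334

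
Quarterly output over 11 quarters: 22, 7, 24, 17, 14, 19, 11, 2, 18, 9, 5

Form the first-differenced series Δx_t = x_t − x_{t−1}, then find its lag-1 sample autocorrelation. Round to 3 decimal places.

-0.551

First differences Δx: -15, 17, -7, -3, 5, -8, -9, 16, -9, -4
Mean of differences = -1.7000
Numerator Σ(Δx_t−Δx̄)(Δx_{t+1}−Δx̄) = -587.4900
Denominator Σ(Δx_t−Δx̄)² = 1066.1000
r_1(Δx) = -587.4900 / 1066.1000 = -0.551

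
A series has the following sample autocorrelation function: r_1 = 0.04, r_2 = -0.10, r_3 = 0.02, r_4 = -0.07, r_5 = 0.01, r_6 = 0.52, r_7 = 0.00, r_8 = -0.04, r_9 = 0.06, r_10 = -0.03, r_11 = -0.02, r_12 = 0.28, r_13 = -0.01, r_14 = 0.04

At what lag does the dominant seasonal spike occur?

6

The largest autocorrelation is r_6 = 0.52, with a weaker echo at lag 12 (0.28); the remaining lags stay at or below 0.06.
The dominant spike at lag 6 indicates a seasonal period of 6.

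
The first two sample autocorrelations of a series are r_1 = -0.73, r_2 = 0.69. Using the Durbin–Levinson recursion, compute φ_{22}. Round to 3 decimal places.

0.336

φ_{22} = (r_2 − r_1²) / (1 − r_1²)
r_1² = (-0.73)² = 0.5329
Numerator = 0.69 − 0.5329 = 0.1571; denominator = 1 − 0.5329 = 0.4671
φ_{22} = 0.1571 / 0.4671 = 0.336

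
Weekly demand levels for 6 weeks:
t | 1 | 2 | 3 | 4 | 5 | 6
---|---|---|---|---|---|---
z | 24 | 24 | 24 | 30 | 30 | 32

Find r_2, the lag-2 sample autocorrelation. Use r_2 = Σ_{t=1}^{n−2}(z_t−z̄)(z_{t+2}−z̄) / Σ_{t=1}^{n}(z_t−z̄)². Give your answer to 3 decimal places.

0.083

Mean z̄ = (24 + 24 + 24 + 30 + 30 + 32)/6 = 27.3333
Deviations from mean: -3.3333, -3.3333, -3.3333, 2.6667, 2.6667, 4.6667
Σ(z_t−z̄)(z_{t+2}−z̄) = (11.1111) + (-8.8889) + (-8.8889) + (12.4444) = 5.7778
Denominator Σ(z_t−z̄)² = 69.3333
r_2 = 5.7778 / 69.3333 = 0.083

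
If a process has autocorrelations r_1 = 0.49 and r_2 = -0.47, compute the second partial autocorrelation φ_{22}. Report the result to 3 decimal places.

φ_{22} = (r_2 − r_1²) / (1 − r_1²)
r_1² = (0.49)² = 0.2401
Numerator = -0.47 − 0.2401 = -0.7101; denominator = 1 − 0.2401 = 0.7599
φ_{22} = -0.7101 / 0.7599 = -0.934

-0.934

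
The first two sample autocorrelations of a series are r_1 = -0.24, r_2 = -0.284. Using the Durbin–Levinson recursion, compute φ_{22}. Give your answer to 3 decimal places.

φ_{22} = (r_2 − r_1²) / (1 − r_1²)
r_1² = (-0.24)² = 0.0576
Numerator = -0.284 − 0.0576 = -0.3416; denominator = 1 − 0.0576 = 0.9424
φ_{22} = -0.3416 / 0.9424 = -0.362

-0.362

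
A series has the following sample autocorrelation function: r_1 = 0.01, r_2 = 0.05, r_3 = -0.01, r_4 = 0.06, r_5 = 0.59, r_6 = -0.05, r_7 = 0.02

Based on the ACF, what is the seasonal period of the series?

5

The largest autocorrelation is r_5 = 0.59; the remaining lags stay at or below 0.06.
The dominant spike at lag 5 indicates a seasonal period of 5.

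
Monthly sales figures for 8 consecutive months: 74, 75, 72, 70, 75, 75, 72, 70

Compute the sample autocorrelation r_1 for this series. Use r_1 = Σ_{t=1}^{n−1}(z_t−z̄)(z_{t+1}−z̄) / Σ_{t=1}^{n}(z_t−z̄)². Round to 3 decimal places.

Mean z̄ = (74 + 75 + 72 + 70 + 75 + 75 + 72 + 70)/8 = 72.8750
Deviations from mean: 1.1250, 2.1250, -0.8750, -2.8750, 2.1250, 2.1250, -0.8750, -2.8750
Σ(z_t−z̄)(z_{t+1}−z̄) = (2.3906) + (-1.8594) + (2.5156) + (-6.1094) + (4.5156) + (-1.8594) + (2.5156) = 2.1094
Denominator Σ(z_t−z̄)² = 32.8750
r_1 = 2.1094 / 32.8750 = 0.064

0.064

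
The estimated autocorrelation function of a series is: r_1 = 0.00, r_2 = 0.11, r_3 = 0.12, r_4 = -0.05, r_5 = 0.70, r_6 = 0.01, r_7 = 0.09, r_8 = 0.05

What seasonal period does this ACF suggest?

5

The largest autocorrelation is r_5 = 0.70; the remaining lags stay at or below 0.12.
The dominant spike at lag 5 indicates a seasonal period of 5.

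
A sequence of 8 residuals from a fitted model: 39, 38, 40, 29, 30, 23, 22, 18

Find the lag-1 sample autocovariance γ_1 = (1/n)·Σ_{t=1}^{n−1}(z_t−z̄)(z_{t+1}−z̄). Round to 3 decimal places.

Mean z̄ = (39 + 38 + 40 + 29 + 30 + 23 + 22 + 18)/8 = 29.8750
Deviations: 9.1250, 8.1250, 10.1250, -0.8750, 0.1250, -6.8750, -7.8750, -11.8750
Σ_{t=1}^{7}(z_t−z̄)(z_{t+1}−z̄) = 294.2344
γ_1 = 294.2344 / 8 = 36.779

36.779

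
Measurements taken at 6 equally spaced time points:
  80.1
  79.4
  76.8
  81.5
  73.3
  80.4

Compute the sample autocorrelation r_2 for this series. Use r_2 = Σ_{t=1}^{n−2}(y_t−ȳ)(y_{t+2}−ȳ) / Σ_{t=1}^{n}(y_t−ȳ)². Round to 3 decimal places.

0.314

Mean ȳ = (80.1 + 79.4 + 76.8 + 81.5 + 73.3 + 80.4)/6 = 78.5833
Deviations from mean: 1.5167, 0.8167, -1.7833, 2.9167, -5.2833, 1.8167
Numerator Σ_{t=1}^{4}(y_t−ȳ)(y_{t+2}−ȳ) = 14.3978
Denominator Σ(y_t−ȳ)² = 45.8683
r_2 = 14.3978 / 45.8683 = 0.314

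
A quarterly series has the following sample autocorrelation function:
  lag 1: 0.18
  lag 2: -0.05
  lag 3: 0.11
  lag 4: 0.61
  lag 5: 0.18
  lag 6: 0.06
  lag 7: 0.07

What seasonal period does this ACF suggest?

The largest autocorrelation is r_4 = 0.61; the remaining lags stay at or below 0.18.
The dominant spike at lag 4 indicates a seasonal period of 4.

4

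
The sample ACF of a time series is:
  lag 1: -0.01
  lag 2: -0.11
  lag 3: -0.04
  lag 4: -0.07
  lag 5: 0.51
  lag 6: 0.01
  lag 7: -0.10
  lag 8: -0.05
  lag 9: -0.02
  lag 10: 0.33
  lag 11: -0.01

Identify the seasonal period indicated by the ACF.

5

The largest autocorrelation is r_5 = 0.51, with a weaker echo at lag 10 (0.33); the remaining lags stay at or below 0.01.
The dominant spike at lag 5 indicates a seasonal period of 5.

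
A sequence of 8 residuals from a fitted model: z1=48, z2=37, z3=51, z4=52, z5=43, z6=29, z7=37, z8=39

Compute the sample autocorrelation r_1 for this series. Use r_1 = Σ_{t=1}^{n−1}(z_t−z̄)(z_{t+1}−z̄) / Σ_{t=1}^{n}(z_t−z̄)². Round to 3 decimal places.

Mean z̄ = (48 + 37 + 51 + 52 + 43 + 29 + 37 + 39)/8 = 42.0000
Σ(z_t−z̄)(z_{t+1}−z̄) = (-30.0000) + (-45.0000) + (90.0000) + (10.0000) + (-13.0000) + (65.0000) + (15.0000) = 92.0000
Denominator Σ(z_t−z̄)² = 446.0000
r_1 = 92.0000 / 446.0000 = 0.206

0.206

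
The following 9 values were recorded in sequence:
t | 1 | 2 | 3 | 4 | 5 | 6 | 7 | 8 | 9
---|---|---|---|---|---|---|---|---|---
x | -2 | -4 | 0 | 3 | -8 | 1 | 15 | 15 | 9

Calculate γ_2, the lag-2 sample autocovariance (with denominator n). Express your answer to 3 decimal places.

-3.912

Mean x̄ = (-2 − 4 + 0 + 3 − 8 + 1 + 15 + 15 + 9)/9 = 3.2222
Σ_{t=1}^{7}(x_t−x̄)(x_{t+2}−x̄) = -35.2099
γ_2 = -35.2099 / 9 = -3.912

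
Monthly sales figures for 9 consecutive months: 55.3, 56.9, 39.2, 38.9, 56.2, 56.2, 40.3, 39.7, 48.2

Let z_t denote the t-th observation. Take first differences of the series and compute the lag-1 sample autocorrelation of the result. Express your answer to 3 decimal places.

-0.043

First differences Δz: 1.6, -17.7, -0.3, 17.3, 0.0, -15.9, -0.6, 8.5
Mean of differences = -0.8875
Numerator Σ(Δz_t−Δz̄)(Δz_{t+1}−Δz̄) = -39.8127
Denominator Σ(Δz_t−Δz̄)² = 934.3488
r_1(Δz) = -39.8127 / 934.3488 = -0.043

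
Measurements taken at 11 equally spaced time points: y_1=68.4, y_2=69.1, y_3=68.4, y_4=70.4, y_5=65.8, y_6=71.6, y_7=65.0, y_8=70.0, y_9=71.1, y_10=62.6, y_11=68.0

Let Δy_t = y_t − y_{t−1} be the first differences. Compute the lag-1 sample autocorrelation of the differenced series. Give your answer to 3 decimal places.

-0.689

First differences Δy: 0.7, -0.7, 2.0, -4.6, 5.8, -6.6, 5.0, 1.1, -8.5, 5.4
Mean of differences = -0.0400
Numerator Σ(Δy_t−Δȳ)(Δy_{t+1}−Δȳ) = -159.0616
Denominator Σ(Δy_t−Δȳ)² = 230.9440
r_1(Δy) = -159.0616 / 230.9440 = -0.689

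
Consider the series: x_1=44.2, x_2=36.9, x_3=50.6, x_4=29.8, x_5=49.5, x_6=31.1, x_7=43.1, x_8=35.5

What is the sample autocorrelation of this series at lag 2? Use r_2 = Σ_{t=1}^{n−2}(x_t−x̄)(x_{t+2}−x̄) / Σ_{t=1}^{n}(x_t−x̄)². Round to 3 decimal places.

0.761

Mean x̄ = (44.2 + 36.9 + 50.6 + 29.8 + 49.5 + 31.1 + 43.1 + 35.5)/8 = 40.0875
Deviations from mean: 4.1125, -3.1875, 10.5125, -10.2875, 9.4125, -8.9875, 3.0125, -4.5875
Numerator Σ_{t=1}^{6}(x_t−x̄)(x_{t+2}−x̄) = 337.0172
Denominator Σ(x_t−x̄)² = 442.9088
r_2 = 337.0172 / 442.9088 = 0.761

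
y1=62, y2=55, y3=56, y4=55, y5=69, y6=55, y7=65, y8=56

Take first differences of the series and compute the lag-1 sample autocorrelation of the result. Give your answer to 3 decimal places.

First differences Δy: -7, 1, -1, 14, -14, 10, -9
Mean of differences = -0.8571
Numerator Σ(Δy_t−Δȳ)(Δy_{t+1}−Δȳ) = -440.1633
Denominator Σ(Δy_t−Δȳ)² = 618.8571
r_1(Δy) = -440.1633 / 618.8571 = -0.711

-0.711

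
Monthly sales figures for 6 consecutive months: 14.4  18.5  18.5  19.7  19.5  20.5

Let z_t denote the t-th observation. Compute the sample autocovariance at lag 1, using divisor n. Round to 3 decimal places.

0.527

Mean z̄ = (14.4 + 18.5 + 18.5 + 19.7 + 19.5 + 20.5)/6 = 18.5167
Deviations: -4.1167, -0.0167, -0.0167, 1.1833, 0.9833, 1.9833
Σ_{t=1}^{5}(z_t−z̄)(z_{t+1}−z̄) = 3.1631
γ_1 = 3.1631 / 6 = 0.527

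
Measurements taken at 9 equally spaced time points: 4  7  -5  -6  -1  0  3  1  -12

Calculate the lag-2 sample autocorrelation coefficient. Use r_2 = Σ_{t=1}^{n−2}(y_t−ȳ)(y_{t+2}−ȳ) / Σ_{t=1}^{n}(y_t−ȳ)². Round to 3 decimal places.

-0.393

Mean ȳ = (4 + 7 − 5 − 6 − 1 + 0 + 3 + 1 − 12)/9 = -1.0000
Numerator Σ_{t=1}^{7}(y_t−ȳ)(y_{t+2}−ȳ) = -107.0000
Denominator Σ(y_t−ȳ)² = 272.0000
r_2 = -107.0000 / 272.0000 = -0.393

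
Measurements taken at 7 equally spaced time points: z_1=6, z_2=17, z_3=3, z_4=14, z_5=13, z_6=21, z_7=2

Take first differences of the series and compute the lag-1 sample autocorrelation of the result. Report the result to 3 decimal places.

First differences Δz: 11, -14, 11, -1, 8, -19
Mean of differences = -0.6667
Numerator Σ(Δz_t−Δz̄)(Δz_{t+1}−Δz̄) = -476.7778
Denominator Σ(Δz_t−Δz̄)² = 861.3333
r_1(Δz) = -476.7778 / 861.3333 = -0.554

-0.554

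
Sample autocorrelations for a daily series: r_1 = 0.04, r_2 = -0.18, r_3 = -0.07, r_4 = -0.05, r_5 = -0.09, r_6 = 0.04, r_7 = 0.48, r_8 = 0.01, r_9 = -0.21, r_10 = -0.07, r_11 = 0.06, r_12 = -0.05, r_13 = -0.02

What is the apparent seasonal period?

7

The largest autocorrelation is r_7 = 0.48; the remaining lags stay at or below 0.06.
The dominant spike at lag 7 indicates a seasonal period of 7.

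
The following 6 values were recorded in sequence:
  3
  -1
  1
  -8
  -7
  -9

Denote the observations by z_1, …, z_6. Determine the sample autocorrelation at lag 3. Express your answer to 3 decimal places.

Mean z̄ = (3 − 1 + 1 − 8 − 7 − 9)/6 = -3.5000
Deviations from mean: 6.5000, 2.5000, 4.5000, -4.5000, -3.5000, -5.5000
Σ(z_t−z̄)(z_{t+3}−z̄) = (-29.2500) + (-8.7500) + (-24.7500) = -62.7500
Denominator Σ(z_t−z̄)² = 131.5000
r_3 = -62.7500 / 131.5000 = -0.477

-0.477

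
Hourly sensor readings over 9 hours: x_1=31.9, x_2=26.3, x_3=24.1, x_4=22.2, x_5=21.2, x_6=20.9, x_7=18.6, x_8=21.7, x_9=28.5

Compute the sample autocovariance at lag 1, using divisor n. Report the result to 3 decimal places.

5.542

Mean x̄ = (31.9 + 26.3 + 24.1 + 22.2 + 21.2 + 20.9 + 18.6 + 21.7 + 28.5)/9 = 23.9333
Σ_{t=1}^{8}(x_t−x̄)(x_{t+1}−x̄) = 49.8789
γ_1 = 49.8789 / 9 = 5.542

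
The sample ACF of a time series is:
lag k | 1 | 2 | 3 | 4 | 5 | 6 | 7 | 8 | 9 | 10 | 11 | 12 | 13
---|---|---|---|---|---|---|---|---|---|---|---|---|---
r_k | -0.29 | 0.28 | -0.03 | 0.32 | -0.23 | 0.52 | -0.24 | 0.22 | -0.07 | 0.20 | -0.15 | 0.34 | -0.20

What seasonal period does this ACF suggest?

The largest autocorrelation is r_6 = 0.52, with a weaker echo at lag 12 (0.34); the remaining lags stay at or below 0.32.
The dominant spike at lag 6 indicates a seasonal period of 6.

6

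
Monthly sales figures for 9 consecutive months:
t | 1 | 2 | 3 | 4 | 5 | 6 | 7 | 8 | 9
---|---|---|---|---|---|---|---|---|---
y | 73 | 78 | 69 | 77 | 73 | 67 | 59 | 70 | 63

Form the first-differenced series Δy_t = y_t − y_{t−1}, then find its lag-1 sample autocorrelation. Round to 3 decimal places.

-0.572

First differences Δy: 5, -9, 8, -4, -6, -8, 11, -7
Mean of differences = -1.2500
Numerator Σ(Δy_t−Δȳ)(Δy_{t+1}−Δȳ) = -253.5625
Denominator Σ(Δy_t−Δȳ)² = 443.5000
r_1(Δy) = -253.5625 / 443.5000 = -0.572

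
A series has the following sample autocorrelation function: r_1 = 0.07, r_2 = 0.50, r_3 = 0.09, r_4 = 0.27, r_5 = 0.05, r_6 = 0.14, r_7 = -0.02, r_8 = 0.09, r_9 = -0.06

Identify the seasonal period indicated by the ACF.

2

The largest autocorrelation is r_2 = 0.50, with a weaker echo at lag 4 (0.27); the remaining lags stay at or below 0.14.
The dominant spike at lag 2 indicates a seasonal period of 2.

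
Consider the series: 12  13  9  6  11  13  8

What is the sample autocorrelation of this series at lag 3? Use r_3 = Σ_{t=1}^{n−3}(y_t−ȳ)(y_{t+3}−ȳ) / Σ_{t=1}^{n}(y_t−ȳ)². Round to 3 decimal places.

Mean ȳ = (12 + 13 + 9 + 6 + 11 + 13 + 8)/7 = 10.2857
Deviations from mean: 1.7143, 2.7143, -1.2857, -4.2857, 0.7143, 2.7143, -2.2857
Σ(y_t−ȳ)(y_{t+3}−ȳ) = (-7.3469) + (1.9388) + (-3.4898) + (9.7959) = 0.8980
Denominator Σ(y_t−ȳ)² = 43.4286
r_3 = 0.8980 / 43.4286 = 0.021

0.021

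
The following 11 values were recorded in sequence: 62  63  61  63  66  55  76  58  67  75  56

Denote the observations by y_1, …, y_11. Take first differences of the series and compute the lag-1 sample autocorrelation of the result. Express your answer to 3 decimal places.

First differences Δy: 1, -2, 2, 3, -11, 21, -18, 9, 8, -19
Mean of differences = -0.6000
Numerator Σ(Δy_t−Δȳ)(Δy_{t+1}−Δȳ) = -877.1600
Denominator Σ(Δy_t−Δȳ)² = 1406.4000
r_1(Δy) = -877.1600 / 1406.4000 = -0.624

-0.624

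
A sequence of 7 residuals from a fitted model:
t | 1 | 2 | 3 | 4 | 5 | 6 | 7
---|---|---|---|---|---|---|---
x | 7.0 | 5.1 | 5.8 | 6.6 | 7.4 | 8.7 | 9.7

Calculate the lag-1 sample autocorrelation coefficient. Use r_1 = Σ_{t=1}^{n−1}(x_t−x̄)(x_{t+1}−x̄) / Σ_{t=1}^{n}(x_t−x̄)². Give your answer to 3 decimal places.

0.529

Mean x̄ = (7.0 + 5.1 + 5.8 + 6.6 + 7.4 + 8.7 + 9.7)/7 = 7.1857
Deviations from mean: -0.1857, -2.0857, -1.3857, -0.5857, 0.2143, 1.5143, 2.5143
Σ(x_t−x̄)(x_{t+1}−x̄) = (0.3873) + (2.8902) + (0.8116) + (-0.1255) + (0.3245) + (3.8073) = 8.0955
Denominator Σ(x_t−x̄)² = 15.3086
r_1 = 8.0955 / 15.3086 = 0.529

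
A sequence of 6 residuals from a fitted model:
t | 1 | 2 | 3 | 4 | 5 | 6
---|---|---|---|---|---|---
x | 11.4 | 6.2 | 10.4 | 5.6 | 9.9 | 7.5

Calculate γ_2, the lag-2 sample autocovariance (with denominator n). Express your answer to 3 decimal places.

2.957

Mean x̄ = (11.4 + 6.2 + 10.4 + 5.6 + 9.9 + 7.5)/6 = 8.5000
Deviations: 2.9000, -2.3000, 1.9000, -2.9000, 1.4000, -1.0000
Σ_{t=1}^{4}(x_t−x̄)(x_{t+2}−x̄) = 17.7400
γ_2 = 17.7400 / 6 = 2.957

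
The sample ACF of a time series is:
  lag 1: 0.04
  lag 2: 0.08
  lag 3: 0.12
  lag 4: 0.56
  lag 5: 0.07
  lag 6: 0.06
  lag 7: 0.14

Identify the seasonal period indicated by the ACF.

The largest autocorrelation is r_4 = 0.56; the remaining lags stay at or below 0.14.
The dominant spike at lag 4 indicates a seasonal period of 4.

4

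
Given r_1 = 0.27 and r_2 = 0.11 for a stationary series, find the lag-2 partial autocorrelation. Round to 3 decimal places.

0.040

φ_{22} = (r_2 − r_1²) / (1 − r_1²)
r_1² = (0.27)² = 0.0729
Numerator = 0.11 − 0.0729 = 0.0371; denominator = 1 − 0.0729 = 0.9271
φ_{22} = 0.0371 / 0.9271 = 0.040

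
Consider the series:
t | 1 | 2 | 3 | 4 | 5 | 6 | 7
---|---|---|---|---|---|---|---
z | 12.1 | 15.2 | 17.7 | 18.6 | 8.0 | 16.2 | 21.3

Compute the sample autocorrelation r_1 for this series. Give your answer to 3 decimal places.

-0.147

Mean z̄ = (12.1 + 15.2 + 17.7 + 18.6 + 8.0 + 16.2 + 21.3)/7 = 15.5857
Deviations from mean: -3.4857, -0.3857, 2.1143, 3.0143, -7.5857, 0.6143, 5.7143
Σ(z_t−z̄)(z_{t+1}−z̄) = (1.3445) + (-0.8155) + (6.3731) + (-22.8655) + (-4.6598) + (3.5102) = -17.1131
Denominator Σ(z_t−z̄)² = 116.4286
r_1 = -17.1131 / 116.4286 = -0.147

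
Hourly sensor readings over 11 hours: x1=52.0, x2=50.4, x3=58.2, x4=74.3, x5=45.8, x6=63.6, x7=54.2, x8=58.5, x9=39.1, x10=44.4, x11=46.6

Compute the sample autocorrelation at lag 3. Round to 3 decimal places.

-0.168

Mean x̄ = (52.0 + 50.4 + 58.2 + 74.3 + 45.8 + 63.6 + 54.2 + 58.5 + 39.1 + 44.4 + 46.6)/11 = 53.3727
Numerator Σ_{t=1}^{8}(x_t−x̄)(x_{t+3}−x̄) = -166.4804
Denominator Σ(x_t−x̄)² = 990.9818
r_3 = -166.4804 / 990.9818 = -0.168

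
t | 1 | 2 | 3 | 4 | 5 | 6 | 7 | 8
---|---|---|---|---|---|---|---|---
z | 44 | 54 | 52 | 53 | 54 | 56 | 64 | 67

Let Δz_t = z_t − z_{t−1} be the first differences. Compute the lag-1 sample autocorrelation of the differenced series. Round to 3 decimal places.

-0.211

First differences Δz: 10, -2, 1, 1, 2, 8, 3
Mean of differences = 3.2857
Numerator Σ(Δz_t−Δz̄)(Δz_{t+1}−Δz̄) = -22.6531
Denominator Σ(Δz_t−Δz̄)² = 107.4286
r_1(Δz) = -22.6531 / 107.4286 = -0.211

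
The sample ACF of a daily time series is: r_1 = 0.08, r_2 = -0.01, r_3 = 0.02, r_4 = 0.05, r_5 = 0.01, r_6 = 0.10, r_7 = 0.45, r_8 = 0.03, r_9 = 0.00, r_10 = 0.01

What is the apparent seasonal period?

7

The largest autocorrelation is r_7 = 0.45; the remaining lags stay at or below 0.10.
The dominant spike at lag 7 indicates a seasonal period of 7.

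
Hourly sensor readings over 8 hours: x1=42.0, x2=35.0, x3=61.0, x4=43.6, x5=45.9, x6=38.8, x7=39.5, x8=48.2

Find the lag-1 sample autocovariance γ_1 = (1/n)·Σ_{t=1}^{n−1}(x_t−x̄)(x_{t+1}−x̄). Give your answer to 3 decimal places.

-18.494

Mean x̄ = (42.0 + 35.0 + 61.0 + 43.6 + 45.9 + 38.8 + 39.5 + 48.2)/8 = 44.2500
Deviations: -2.2500, -9.2500, 16.7500, -0.6500, 1.6500, -5.4500, -4.7500, 3.9500
Σ_{t=1}^{7}(x_t−x̄)(x_{t+1}−x̄) = -147.9525
γ_1 = -147.9525 / 8 = -18.494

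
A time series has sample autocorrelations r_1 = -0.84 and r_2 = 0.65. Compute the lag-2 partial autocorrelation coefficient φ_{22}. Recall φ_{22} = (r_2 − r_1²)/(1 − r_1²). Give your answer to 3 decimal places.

-0.189

φ_{22} = (r_2 − r_1²) / (1 − r_1²)
r_1² = (-0.84)² = 0.7056
Numerator = 0.65 − 0.7056 = -0.0556; denominator = 1 − 0.7056 = 0.2944
φ_{22} = -0.0556 / 0.2944 = -0.189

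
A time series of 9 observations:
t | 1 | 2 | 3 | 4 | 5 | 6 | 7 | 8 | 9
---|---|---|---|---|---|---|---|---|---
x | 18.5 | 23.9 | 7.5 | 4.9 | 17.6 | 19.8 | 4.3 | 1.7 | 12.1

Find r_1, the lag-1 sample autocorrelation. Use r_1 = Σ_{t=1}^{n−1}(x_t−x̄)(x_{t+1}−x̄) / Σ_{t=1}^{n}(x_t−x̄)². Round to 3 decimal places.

Mean x̄ = (18.5 + 23.9 + 7.5 + 4.9 + 17.6 + 19.8 + 4.3 + 1.7 + 12.1)/9 = 12.2556
Numerator Σ_{t=1}^{8}(x_t−x̄)(x_{t+1}−x̄) = 78.9236
Denominator Σ(x_t−x̄)² = 511.5222
r_1 = 78.9236 / 511.5222 = 0.154

0.154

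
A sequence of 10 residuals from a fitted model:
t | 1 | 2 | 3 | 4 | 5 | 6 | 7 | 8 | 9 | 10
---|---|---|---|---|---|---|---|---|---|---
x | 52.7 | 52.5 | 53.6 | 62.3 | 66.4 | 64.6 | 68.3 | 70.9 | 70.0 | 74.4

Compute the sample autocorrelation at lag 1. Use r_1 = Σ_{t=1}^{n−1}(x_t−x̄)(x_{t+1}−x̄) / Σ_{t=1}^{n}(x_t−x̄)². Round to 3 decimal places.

0.681

Mean x̄ = (52.7 + 52.5 + 53.6 + 62.3 + 66.4 + 64.6 + 68.3 + 70.9 + 70.0 + 74.4)/10 = 63.5700
Numerator Σ_{t=1}^{9}(x_t−x̄)(x_{t+1}−x̄) = 398.9931
Denominator Σ(x_t−x̄)² = 585.5210
r_1 = 398.9931 / 585.5210 = 0.681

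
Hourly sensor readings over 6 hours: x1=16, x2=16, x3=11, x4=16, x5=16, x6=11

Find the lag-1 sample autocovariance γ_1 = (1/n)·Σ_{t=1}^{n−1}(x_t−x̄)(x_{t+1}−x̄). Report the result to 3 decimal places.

Mean x̄ = (16 + 16 + 11 + 16 + 16 + 11)/6 = 14.3333
Deviations: 1.6667, 1.6667, -3.3333, 1.6667, 1.6667, -3.3333
Σ_{t=1}^{5}(x_t−x̄)(x_{t+1}−x̄) = -11.1111
γ_1 = -11.1111 / 6 = -1.852

-1.852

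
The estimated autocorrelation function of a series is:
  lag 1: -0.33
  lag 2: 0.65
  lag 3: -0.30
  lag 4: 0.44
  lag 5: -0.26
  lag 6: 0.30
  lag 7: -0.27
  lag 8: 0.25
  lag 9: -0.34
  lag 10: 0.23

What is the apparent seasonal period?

2

The largest autocorrelation is r_2 = 0.65, with weaker echoes at lags 4 (0.44), 6 (0.30), 8 (0.25) and 10 (0.23); the remaining lags stay at or below -0.26.
The dominant spike at lag 2 indicates a seasonal period of 2.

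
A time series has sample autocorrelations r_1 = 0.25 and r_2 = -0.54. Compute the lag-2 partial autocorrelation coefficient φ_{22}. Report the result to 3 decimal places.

φ_{22} = (r_2 − r_1²) / (1 − r_1²)
r_1² = (0.25)² = 0.0625
Numerator = -0.54 − 0.0625 = -0.6025; denominator = 1 − 0.0625 = 0.9375
φ_{22} = -0.6025 / 0.9375 = -0.643

-0.643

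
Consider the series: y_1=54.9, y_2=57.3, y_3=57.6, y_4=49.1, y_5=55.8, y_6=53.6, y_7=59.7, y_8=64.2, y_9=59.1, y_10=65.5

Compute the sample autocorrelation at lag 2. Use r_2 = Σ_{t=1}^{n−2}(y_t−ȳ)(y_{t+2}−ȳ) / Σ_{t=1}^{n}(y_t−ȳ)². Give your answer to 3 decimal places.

Mean ȳ = (54.9 + 57.3 + 57.6 + 49.1 + 55.8 + 53.6 + 59.7 + 64.2 + 59.1 + 65.5)/10 = 57.6800
Numerator Σ_{t=1}^{8}(y_t−ȳ)(y_{t+2}−ȳ) = 62.0952
Denominator Σ(y_t−ȳ)² = 211.4360
r_2 = 62.0952 / 211.4360 = 0.294

0.294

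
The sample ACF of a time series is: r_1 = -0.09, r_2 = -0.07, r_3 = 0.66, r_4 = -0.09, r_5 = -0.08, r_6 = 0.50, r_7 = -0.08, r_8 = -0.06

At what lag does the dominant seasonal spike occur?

3

The largest autocorrelation is r_3 = 0.66, with a weaker echo at lag 6 (0.50); the remaining lags stay at or below -0.06.
The dominant spike at lag 3 indicates a seasonal period of 3.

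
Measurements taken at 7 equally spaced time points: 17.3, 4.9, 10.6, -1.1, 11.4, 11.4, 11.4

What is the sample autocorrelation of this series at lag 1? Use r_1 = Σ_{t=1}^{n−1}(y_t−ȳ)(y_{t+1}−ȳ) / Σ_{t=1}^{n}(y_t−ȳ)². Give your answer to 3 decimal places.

Mean ȳ = (17.3 + 4.9 + 10.6 − 1.1 + 11.4 + 11.4 + 11.4)/7 = 9.4143
Deviations from mean: 7.8857, -4.5143, 1.1857, -10.5143, 1.9857, 1.9857, 1.9857
Numerator Σ_{t=1}^{6}(y_t−ȳ)(y_{t+1}−ȳ) = -66.4102
Denominator Σ(y_t−ȳ)² = 206.3486
r_1 = -66.4102 / 206.3486 = -0.322

-0.322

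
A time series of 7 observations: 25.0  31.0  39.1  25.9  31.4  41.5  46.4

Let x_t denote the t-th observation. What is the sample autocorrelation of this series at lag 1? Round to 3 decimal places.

Mean x̄ = (25.0 + 31.0 + 39.1 + 25.9 + 31.4 + 41.5 + 46.4)/7 = 34.3286
Deviations from mean: -9.3286, -3.3286, 4.7714, -8.4286, -2.9286, 7.1714, 12.0714
Σ(x_t−x̄)(x_{t+1}−x̄) = (31.0508) + (-15.8820) + (-40.2163) + (24.6837) + (-21.0020) + (86.5694) = 65.2035
Denominator Σ(x_t−x̄)² = 397.6343
r_1 = 65.2035 / 397.6343 = 0.164

0.164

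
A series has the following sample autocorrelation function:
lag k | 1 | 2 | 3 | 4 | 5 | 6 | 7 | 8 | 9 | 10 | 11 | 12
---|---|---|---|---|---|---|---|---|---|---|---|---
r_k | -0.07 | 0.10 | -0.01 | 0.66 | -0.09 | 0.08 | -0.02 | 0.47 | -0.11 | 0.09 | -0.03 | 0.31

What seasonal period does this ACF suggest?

4

The largest autocorrelation is r_4 = 0.66, with weaker echoes at lags 8 (0.47) and 12 (0.31); the remaining lags stay at or below 0.10.
The dominant spike at lag 4 indicates a seasonal period of 4.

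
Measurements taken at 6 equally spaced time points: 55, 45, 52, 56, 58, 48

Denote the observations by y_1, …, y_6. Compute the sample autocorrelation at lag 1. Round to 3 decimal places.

Mean ȳ = (55 + 45 + 52 + 56 + 58 + 48)/6 = 52.3333
Deviations from mean: 2.6667, -7.3333, -0.3333, 3.6667, 5.6667, -4.3333
Σ(y_t−ȳ)(y_{t+1}−ȳ) = (-19.5556) + (2.4444) + (-1.2222) + (20.7778) + (-24.5556) = -22.1111
Denominator Σ(y_t−ȳ)² = 125.3333
r_1 = -22.1111 / 125.3333 = -0.176

-0.176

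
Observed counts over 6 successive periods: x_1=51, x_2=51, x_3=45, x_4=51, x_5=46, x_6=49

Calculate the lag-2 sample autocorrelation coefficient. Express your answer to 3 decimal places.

0.207

Mean x̄ = (51 + 51 + 45 + 51 + 46 + 49)/6 = 48.8333
Numerator Σ_{t=1}^{4}(x_t−x̄)(x_{t+2}−x̄) = 7.6111
Denominator Σ(x_t−x̄)² = 36.8333
r_2 = 7.6111 / 36.8333 = 0.207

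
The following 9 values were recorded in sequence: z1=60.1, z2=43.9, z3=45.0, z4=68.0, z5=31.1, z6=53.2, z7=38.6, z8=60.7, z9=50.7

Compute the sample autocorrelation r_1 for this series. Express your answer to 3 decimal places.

Mean z̄ = (60.1 + 43.9 + 45.0 + 68.0 + 31.1 + 53.2 + 38.6 + 60.7 + 50.7)/9 = 50.1444
Numerator Σ_{t=1}^{8}(z_t−z̄)(z_{t+1}−z̄) = -671.4086
Denominator Σ(z_t−z̄)² = 1100.4222
r_1 = -671.4086 / 1100.4222 = -0.610

-0.610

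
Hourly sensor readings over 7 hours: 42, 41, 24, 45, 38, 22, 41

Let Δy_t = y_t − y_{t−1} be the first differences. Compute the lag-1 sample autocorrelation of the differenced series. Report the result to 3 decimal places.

-0.488

First differences Δy: -1, -17, 21, -7, -16, 19
Mean of differences = -0.1667
Numerator Σ(Δy_t−Δȳ)(Δy_{t+1}−Δȳ) = -682.1944
Denominator Σ(Δy_t−Δȳ)² = 1396.8333
r_1(Δy) = -682.1944 / 1396.8333 = -0.488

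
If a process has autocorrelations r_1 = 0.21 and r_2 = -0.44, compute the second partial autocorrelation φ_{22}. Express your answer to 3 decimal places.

-0.506

φ_{22} = (r_2 − r_1²) / (1 − r_1²)
r_1² = (0.21)² = 0.0441
Numerator = -0.44 − 0.0441 = -0.4841; denominator = 1 − 0.0441 = 0.9559
φ_{22} = -0.4841 / 0.9559 = -0.506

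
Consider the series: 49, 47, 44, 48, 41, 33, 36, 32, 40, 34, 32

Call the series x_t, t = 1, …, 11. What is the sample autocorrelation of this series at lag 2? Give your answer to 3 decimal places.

0.314

Mean x̄ = (49 + 47 + 44 + 48 + 41 + 33 + 36 + 32 + 40 + 34 + 32)/11 = 39.6364
Numerator Σ_{t=1}^{9}(x_t−x̄)(x_{t+2}−x̄) = 137.5537
Denominator Σ(x_t−x̄)² = 438.5455
r_2 = 137.5537 / 438.5455 = 0.314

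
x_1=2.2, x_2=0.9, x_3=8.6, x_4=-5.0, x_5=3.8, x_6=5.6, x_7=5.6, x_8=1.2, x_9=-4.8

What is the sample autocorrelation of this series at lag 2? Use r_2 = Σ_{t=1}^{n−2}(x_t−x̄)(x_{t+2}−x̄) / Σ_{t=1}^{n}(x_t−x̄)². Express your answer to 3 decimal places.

-0.149

Mean x̄ = (2.2 + 0.9 + 8.6 − 5.0 + 3.8 + 5.6 + 5.6 + 1.2 − 4.8)/9 = 2.0111
Σ(x_t−x̄)(x_{t+2}−x̄) = (1.2446) + (7.7901) + (11.7868) + (-25.1621) + (6.4201) + (-2.9110) + (-24.4443) = -25.2758
Denominator Σ(x_t−x̄)² = 169.8489
r_2 = -25.2758 / 169.8489 = -0.149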